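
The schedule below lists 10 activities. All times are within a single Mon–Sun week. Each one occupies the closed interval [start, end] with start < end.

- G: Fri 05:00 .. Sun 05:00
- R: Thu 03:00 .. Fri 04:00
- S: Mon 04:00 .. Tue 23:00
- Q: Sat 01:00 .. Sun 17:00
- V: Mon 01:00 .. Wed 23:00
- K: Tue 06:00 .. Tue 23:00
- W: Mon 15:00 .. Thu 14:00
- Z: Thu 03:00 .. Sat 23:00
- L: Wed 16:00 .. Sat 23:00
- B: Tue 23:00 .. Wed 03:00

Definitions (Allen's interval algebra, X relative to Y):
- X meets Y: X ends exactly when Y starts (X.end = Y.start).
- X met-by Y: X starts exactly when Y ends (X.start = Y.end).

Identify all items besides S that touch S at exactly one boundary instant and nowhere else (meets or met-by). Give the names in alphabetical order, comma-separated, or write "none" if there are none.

Target S = [Mon 04:00, Tue 23:00].
B [Tue 23:00, Wed 03:00] → met-by → yes.
G [Fri 05:00, Sun 05:00] → after → no.
K [Tue 06:00, Tue 23:00] → finishes → no.
L [Wed 16:00, Sat 23:00] → after → no.
Q [Sat 01:00, Sun 17:00] → after → no.
R [Thu 03:00, Fri 04:00] → after → no.
V [Mon 01:00, Wed 23:00] → contains → no.
W [Mon 15:00, Thu 14:00] → overlapped-by → no.
Z [Thu 03:00, Sat 23:00] → after → no.
Result: B.

B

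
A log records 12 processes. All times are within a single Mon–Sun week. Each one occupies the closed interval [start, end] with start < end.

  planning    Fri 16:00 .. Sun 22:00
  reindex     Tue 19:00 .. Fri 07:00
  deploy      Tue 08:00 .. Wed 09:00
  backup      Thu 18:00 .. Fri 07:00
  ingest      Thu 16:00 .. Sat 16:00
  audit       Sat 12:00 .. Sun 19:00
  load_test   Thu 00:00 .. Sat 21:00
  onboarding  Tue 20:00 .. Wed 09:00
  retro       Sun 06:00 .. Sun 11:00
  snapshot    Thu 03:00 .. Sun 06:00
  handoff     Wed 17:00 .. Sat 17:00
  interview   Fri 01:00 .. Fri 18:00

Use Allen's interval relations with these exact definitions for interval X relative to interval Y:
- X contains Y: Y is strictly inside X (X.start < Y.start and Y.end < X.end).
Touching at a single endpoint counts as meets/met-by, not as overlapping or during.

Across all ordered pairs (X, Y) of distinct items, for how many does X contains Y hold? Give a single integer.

Checking all 132 ordered pairs for relation 'contains'; matching pairs in alphabetical order:
(audit, retro): audit contains retro ✓
(handoff, backup): handoff contains backup ✓
(handoff, ingest): handoff contains ingest ✓
(handoff, interview): handoff contains interview ✓
(ingest, backup): ingest contains backup ✓
(ingest, interview): ingest contains interview ✓
(load_test, backup): load_test contains backup ✓
(load_test, ingest): load_test contains ingest ✓
(load_test, interview): load_test contains interview ✓
(planning, audit): planning contains audit ✓
(planning, retro): planning contains retro ✓
(reindex, onboarding): reindex contains onboarding ✓
(snapshot, backup): snapshot contains backup ✓
(snapshot, ingest): snapshot contains ingest ✓
(snapshot, interview): snapshot contains interview ✓
Count: 15.

15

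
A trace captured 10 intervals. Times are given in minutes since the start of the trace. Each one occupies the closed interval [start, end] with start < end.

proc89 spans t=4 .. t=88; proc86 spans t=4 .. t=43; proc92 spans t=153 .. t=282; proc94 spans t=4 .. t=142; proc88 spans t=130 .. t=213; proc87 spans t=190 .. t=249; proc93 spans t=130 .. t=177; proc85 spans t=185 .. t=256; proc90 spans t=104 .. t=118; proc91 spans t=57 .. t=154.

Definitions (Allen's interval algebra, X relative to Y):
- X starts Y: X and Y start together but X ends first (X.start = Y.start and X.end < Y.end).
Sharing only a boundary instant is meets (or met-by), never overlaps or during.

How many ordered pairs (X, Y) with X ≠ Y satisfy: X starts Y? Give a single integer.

4

Checking all 90 ordered pairs for relation 'starts'; matching pairs in alphabetical order:
(proc86, proc89): proc86 starts proc89 ✓
(proc86, proc94): proc86 starts proc94 ✓
(proc89, proc94): proc89 starts proc94 ✓
(proc93, proc88): proc93 starts proc88 ✓
Count: 4.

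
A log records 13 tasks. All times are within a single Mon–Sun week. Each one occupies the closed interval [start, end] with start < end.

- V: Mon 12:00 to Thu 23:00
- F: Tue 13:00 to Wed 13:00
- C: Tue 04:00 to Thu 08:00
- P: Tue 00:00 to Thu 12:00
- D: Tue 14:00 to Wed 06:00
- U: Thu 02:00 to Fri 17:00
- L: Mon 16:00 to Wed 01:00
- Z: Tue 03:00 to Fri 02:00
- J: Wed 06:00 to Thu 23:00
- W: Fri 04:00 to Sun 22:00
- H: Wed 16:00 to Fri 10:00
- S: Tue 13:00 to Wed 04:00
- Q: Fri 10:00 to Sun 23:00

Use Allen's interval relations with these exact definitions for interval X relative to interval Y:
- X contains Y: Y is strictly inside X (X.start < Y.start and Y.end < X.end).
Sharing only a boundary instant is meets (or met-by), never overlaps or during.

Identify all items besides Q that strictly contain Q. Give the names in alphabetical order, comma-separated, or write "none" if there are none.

Target Q = [Fri 10:00, Sun 23:00].
C [Tue 04:00, Thu 08:00] → before → no.
D [Tue 14:00, Wed 06:00] → before → no.
F [Tue 13:00, Wed 13:00] → before → no.
H [Wed 16:00, Fri 10:00] → meets → no.
J [Wed 06:00, Thu 23:00] → before → no.
L [Mon 16:00, Wed 01:00] → before → no.
P [Tue 00:00, Thu 12:00] → before → no.
S [Tue 13:00, Wed 04:00] → before → no.
U [Thu 02:00, Fri 17:00] → overlaps → no.
V [Mon 12:00, Thu 23:00] → before → no.
W [Fri 04:00, Sun 22:00] → overlaps → no.
Z [Tue 03:00, Fri 02:00] → before → no.
Result: none.

none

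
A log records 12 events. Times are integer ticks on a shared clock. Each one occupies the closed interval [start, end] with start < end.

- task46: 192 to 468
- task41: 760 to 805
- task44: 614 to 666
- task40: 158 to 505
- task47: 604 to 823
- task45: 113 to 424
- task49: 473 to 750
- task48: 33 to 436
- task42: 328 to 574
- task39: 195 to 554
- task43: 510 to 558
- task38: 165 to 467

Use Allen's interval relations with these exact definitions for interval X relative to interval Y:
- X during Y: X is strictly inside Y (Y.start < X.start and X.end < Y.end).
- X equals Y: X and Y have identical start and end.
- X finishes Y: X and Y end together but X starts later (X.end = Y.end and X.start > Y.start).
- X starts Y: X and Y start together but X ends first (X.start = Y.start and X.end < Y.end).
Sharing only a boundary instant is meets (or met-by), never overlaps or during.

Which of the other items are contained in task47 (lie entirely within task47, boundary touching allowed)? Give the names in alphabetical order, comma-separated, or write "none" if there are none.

Target task47 = [604, 823].
task38 [165, 467] → before → no.
task39 [195, 554] → before → no.
task40 [158, 505] → before → no.
task41 [760, 805] → during → yes.
task42 [328, 574] → before → no.
task43 [510, 558] → before → no.
task44 [614, 666] → during → yes.
task45 [113, 424] → before → no.
task46 [192, 468] → before → no.
task48 [33, 436] → before → no.
task49 [473, 750] → overlaps → no.
Result: task41, task44.

task41, task44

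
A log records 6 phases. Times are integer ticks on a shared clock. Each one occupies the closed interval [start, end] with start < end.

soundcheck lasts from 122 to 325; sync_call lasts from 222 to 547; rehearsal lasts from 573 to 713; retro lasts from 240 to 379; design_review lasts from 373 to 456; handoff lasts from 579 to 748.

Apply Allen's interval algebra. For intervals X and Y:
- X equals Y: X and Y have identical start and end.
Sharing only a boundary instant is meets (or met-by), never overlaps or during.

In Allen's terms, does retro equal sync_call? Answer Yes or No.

No

retro = [240, 379], sync_call = [222, 547].
Actual relation of retro to sync_call: during.
Asked whether 'equals' holds → No.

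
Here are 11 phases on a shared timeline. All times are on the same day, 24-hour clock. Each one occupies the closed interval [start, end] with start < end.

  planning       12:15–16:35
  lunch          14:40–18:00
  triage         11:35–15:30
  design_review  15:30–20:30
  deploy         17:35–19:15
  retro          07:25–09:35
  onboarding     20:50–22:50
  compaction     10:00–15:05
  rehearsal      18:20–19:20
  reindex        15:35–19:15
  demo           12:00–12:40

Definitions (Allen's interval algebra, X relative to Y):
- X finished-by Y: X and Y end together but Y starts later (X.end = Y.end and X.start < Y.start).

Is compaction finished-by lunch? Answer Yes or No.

No

compaction = [10:00, 15:05], lunch = [14:40, 18:00].
Actual relation of compaction to lunch: overlaps.
Asked whether 'finished-by' holds → No.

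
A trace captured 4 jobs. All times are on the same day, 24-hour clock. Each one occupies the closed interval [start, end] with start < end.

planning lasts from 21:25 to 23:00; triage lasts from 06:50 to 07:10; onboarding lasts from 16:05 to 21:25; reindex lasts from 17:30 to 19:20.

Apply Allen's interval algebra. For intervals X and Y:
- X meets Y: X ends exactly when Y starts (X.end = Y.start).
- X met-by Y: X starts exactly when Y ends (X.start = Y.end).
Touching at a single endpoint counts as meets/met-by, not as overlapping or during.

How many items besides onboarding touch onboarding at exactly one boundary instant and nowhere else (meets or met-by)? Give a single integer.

1

Target onboarding = [16:05, 21:25].
planning [21:25, 23:00] → met-by → counts.
reindex [17:30, 19:20] → during → no.
triage [06:50, 07:10] → before → no.
Total: 1.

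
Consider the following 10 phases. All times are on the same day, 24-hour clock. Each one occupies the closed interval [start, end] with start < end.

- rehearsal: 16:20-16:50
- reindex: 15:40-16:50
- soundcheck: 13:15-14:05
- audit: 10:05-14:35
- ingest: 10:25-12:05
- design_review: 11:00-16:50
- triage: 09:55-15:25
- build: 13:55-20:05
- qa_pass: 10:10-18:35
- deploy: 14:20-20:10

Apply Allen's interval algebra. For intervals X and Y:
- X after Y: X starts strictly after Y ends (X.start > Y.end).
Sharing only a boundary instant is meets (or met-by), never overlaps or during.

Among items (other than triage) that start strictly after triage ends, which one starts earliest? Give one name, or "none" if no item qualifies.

reindex

Target triage = [09:55, 15:25].
audit [10:05, 14:35] → during → excluded.
build [13:55, 20:05] → overlapped-by → excluded.
deploy [14:20, 20:10] → overlapped-by → excluded.
design_review [11:00, 16:50] → overlapped-by → excluded.
ingest [10:25, 12:05] → during → excluded.
qa_pass [10:10, 18:35] → overlapped-by → excluded.
rehearsal [16:20, 16:50] → after → candidate.
reindex [15:40, 16:50] → after → candidate.
soundcheck [13:15, 14:05] → during → excluded.
Among candidates, earliest start is 15:40 → reindex.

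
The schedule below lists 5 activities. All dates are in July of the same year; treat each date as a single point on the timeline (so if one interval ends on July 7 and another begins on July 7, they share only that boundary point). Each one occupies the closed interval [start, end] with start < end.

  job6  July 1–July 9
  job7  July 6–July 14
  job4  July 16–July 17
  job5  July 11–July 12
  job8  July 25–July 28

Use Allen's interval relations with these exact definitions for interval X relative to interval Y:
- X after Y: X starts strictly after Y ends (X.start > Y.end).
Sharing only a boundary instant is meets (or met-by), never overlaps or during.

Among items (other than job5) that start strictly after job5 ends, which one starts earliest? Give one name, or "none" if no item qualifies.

job4

Target job5 = [July 11, July 12].
job4 [July 16, July 17] → after → candidate.
job6 [July 1, July 9] → before → excluded.
job7 [July 6, July 14] → contains → excluded.
job8 [July 25, July 28] → after → candidate.
Among candidates, earliest start is July 16 → job4.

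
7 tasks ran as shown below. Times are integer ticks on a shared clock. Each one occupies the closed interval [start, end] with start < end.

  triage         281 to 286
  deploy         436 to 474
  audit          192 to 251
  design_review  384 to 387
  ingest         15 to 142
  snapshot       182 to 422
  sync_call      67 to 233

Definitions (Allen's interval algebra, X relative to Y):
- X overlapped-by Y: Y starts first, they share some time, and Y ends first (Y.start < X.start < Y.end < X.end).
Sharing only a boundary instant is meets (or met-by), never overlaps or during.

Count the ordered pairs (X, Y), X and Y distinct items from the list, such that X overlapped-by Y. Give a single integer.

Checking all 42 ordered pairs for relation 'overlapped-by'; matching pairs in alphabetical order:
(audit, sync_call): audit overlapped-by sync_call ✓
(snapshot, sync_call): snapshot overlapped-by sync_call ✓
(sync_call, ingest): sync_call overlapped-by ingest ✓
Count: 3.

3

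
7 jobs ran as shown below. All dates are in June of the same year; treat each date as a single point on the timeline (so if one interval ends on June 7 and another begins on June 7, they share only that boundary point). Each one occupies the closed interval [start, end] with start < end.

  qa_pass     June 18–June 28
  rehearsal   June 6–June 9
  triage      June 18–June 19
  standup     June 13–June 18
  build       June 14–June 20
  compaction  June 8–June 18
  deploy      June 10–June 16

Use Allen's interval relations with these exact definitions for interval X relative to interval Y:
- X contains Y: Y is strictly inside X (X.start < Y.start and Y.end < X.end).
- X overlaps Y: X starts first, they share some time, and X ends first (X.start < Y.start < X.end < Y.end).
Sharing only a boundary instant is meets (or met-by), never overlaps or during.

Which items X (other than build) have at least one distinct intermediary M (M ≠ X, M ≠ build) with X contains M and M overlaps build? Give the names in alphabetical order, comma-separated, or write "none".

Target build = [June 14, June 20].
Intermediaries M with M overlaps build: compaction, deploy, standup.
Via compaction — items with X contains compaction: none.
Via deploy — items with X contains deploy: compaction.
Via standup — items with X contains standup: none.
Union: compaction.

compaction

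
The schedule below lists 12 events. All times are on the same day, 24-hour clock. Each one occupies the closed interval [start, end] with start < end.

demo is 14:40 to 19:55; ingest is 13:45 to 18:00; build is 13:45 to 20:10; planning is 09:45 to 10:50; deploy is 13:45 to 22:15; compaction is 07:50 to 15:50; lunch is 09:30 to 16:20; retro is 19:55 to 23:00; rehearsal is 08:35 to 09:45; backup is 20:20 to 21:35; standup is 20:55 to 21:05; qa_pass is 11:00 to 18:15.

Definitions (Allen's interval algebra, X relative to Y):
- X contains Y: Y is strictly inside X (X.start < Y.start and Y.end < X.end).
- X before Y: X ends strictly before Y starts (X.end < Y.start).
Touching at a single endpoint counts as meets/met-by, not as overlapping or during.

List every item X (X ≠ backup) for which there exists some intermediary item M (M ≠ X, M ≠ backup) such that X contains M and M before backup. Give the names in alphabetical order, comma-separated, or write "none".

Target backup = [20:20, 21:35].
Intermediaries M with M before backup: build, compaction, demo, ingest, lunch, planning, qa_pass, rehearsal.
Via build — items with X contains build: none.
Via compaction — items with X contains compaction: none.
Via demo — items with X contains demo: build, deploy.
Via ingest — items with X contains ingest: qa_pass.
Via lunch — items with X contains lunch: none.
Via planning — items with X contains planning: compaction, lunch.
Via qa_pass — items with X contains qa_pass: none.
Via rehearsal — items with X contains rehearsal: compaction.
Union: build, compaction, deploy, lunch, qa_pass.

build, compaction, deploy, lunch, qa_pass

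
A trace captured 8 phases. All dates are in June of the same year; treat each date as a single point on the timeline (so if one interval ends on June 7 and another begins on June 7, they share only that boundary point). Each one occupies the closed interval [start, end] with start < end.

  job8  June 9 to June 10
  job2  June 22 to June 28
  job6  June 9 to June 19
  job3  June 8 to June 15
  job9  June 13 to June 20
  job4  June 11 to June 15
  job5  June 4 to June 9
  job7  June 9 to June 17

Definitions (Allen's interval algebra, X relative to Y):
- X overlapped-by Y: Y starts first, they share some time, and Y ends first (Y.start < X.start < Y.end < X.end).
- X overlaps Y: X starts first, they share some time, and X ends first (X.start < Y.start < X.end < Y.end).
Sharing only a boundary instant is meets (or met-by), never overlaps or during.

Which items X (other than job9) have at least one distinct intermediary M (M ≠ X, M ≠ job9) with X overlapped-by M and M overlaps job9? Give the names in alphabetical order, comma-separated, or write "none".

Target job9 = [June 13, June 20].
Intermediaries M with M overlaps job9: job3, job4, job6, job7.
Via job3 — items with X overlapped-by job3: job6, job7.
Via job4 — items with X overlapped-by job4: none.
Via job6 — items with X overlapped-by job6: none.
Via job7 — items with X overlapped-by job7: none.
Union: job6, job7.

job6, job7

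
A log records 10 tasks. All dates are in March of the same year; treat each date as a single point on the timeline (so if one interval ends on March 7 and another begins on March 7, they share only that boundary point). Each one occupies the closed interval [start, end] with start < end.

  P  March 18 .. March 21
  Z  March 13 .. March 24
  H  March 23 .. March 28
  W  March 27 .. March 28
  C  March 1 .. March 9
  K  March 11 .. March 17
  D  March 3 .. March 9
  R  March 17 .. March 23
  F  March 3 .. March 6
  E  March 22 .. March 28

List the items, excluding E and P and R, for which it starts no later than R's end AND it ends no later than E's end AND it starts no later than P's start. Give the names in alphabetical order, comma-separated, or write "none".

Conditions: its start is no later than R's end (X.start <= March 23) AND its end is no later than E's end (X.end <= March 28) AND its start is no later than P's start (X.start <= March 18).
C: start March 1 <= March 23? ✓; end March 9 <= March 28? ✓; start March 1 <= March 18? ✓ → yes.
D: start March 3 <= March 23? ✓; end March 9 <= March 28? ✓; start March 3 <= March 18? ✓ → yes.
F: start March 3 <= March 23? ✓; end March 6 <= March 28? ✓; start March 3 <= March 18? ✓ → yes.
H: start March 23 <= March 23? ✓; end March 28 <= March 28? ✓; start March 23 <= March 18? ✗ → no.
K: start March 11 <= March 23? ✓; end March 17 <= March 28? ✓; start March 11 <= March 18? ✓ → yes.
W: start March 27 <= March 23? ✗; end March 28 <= March 28? ✓; start March 27 <= March 18? ✗ → no.
Z: start March 13 <= March 23? ✓; end March 24 <= March 28? ✓; start March 13 <= March 18? ✓ → yes.
Result: C, D, F, K, Z.

C, D, F, K, Z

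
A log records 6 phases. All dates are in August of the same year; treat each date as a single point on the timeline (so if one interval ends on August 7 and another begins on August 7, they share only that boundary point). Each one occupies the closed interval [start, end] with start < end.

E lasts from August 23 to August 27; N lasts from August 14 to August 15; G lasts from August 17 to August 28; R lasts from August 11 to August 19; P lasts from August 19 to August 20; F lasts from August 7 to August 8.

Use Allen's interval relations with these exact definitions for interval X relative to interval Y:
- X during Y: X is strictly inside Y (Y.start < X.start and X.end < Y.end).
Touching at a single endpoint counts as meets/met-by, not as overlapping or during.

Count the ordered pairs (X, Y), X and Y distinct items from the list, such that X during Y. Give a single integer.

3

Checking all 30 ordered pairs for relation 'during'; matching pairs in alphabetical order:
(E, G): E during G ✓
(N, R): N during R ✓
(P, G): P during G ✓
Count: 3.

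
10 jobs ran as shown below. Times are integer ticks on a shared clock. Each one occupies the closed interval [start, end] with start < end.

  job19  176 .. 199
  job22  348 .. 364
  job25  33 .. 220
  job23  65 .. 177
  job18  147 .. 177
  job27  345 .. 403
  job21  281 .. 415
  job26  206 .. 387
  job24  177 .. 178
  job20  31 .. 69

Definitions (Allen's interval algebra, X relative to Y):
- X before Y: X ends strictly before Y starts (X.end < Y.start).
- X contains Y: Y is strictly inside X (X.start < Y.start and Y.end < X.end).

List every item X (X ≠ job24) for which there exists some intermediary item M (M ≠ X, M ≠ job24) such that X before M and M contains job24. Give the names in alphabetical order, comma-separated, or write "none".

job20

Target job24 = [177, 178].
Intermediaries M with M contains job24: job19, job25.
Via job19 — items with X before job19: job20.
Via job25 — items with X before job25: none.
Union: job20.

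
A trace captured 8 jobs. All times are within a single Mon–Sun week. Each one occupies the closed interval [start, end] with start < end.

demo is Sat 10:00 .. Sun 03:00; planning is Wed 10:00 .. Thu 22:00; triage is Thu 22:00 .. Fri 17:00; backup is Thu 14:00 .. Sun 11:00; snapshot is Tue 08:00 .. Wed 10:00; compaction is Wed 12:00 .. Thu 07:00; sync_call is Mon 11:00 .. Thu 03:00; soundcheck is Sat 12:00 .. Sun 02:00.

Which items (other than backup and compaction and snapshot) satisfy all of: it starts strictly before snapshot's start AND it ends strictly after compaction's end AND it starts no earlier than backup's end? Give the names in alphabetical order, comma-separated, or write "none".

Conditions: its start is strictly before snapshot's start (X.start < Tue 08:00) AND its end is strictly after compaction's end (X.end > Thu 07:00) AND its start is no earlier than backup's end (X.start >= Sun 11:00).
demo: start Sat 10:00 < Tue 08:00? ✗; end Sun 03:00 > Thu 07:00? ✓; start Sat 10:00 >= Sun 11:00? ✗ → no.
planning: start Wed 10:00 < Tue 08:00? ✗; end Thu 22:00 > Thu 07:00? ✓; start Wed 10:00 >= Sun 11:00? ✗ → no.
soundcheck: start Sat 12:00 < Tue 08:00? ✗; end Sun 02:00 > Thu 07:00? ✓; start Sat 12:00 >= Sun 11:00? ✗ → no.
sync_call: start Mon 11:00 < Tue 08:00? ✓; end Thu 03:00 > Thu 07:00? ✗; start Mon 11:00 >= Sun 11:00? ✗ → no.
triage: start Thu 22:00 < Tue 08:00? ✗; end Fri 17:00 > Thu 07:00? ✓; start Thu 22:00 >= Sun 11:00? ✗ → no.
Result: none.

none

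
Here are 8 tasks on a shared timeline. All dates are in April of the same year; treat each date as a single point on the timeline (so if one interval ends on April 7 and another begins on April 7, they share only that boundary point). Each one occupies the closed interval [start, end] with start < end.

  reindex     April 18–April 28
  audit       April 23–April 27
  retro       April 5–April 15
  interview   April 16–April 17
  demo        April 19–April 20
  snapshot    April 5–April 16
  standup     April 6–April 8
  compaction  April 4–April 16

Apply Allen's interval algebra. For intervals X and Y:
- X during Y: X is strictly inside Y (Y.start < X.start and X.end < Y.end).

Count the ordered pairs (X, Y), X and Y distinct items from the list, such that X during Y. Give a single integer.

Checking all 56 ordered pairs for relation 'during'; matching pairs in alphabetical order:
(audit, reindex): audit during reindex ✓
(demo, reindex): demo during reindex ✓
(retro, compaction): retro during compaction ✓
(standup, compaction): standup during compaction ✓
(standup, retro): standup during retro ✓
(standup, snapshot): standup during snapshot ✓
Count: 6.

6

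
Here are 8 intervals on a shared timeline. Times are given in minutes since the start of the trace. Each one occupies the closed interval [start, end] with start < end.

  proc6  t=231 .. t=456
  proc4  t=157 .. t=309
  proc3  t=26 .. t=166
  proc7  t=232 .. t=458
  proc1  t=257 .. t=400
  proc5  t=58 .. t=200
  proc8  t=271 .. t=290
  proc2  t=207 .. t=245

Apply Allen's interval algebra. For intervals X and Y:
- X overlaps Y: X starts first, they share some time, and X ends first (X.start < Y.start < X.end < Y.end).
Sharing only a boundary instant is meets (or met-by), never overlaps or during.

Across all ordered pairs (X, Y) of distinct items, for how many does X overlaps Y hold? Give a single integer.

9

Checking all 56 ordered pairs for relation 'overlaps'; matching pairs in alphabetical order:
(proc2, proc6): proc2 overlaps proc6 ✓
(proc2, proc7): proc2 overlaps proc7 ✓
(proc3, proc4): proc3 overlaps proc4 ✓
(proc3, proc5): proc3 overlaps proc5 ✓
(proc4, proc1): proc4 overlaps proc1 ✓
(proc4, proc6): proc4 overlaps proc6 ✓
(proc4, proc7): proc4 overlaps proc7 ✓
(proc5, proc4): proc5 overlaps proc4 ✓
(proc6, proc7): proc6 overlaps proc7 ✓
Count: 9.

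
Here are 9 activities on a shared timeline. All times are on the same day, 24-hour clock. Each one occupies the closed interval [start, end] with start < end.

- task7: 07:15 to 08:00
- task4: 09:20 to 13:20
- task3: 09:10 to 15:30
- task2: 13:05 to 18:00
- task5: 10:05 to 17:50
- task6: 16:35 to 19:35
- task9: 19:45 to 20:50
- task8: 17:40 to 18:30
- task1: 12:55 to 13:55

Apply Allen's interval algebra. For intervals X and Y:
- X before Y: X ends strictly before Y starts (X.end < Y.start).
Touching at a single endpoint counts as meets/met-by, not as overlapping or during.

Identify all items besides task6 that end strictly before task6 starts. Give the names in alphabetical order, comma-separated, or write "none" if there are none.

Target task6 = [16:35, 19:35].
task1 [12:55, 13:55] → before → yes.
task2 [13:05, 18:00] → overlaps → no.
task3 [09:10, 15:30] → before → yes.
task4 [09:20, 13:20] → before → yes.
task5 [10:05, 17:50] → overlaps → no.
task7 [07:15, 08:00] → before → yes.
task8 [17:40, 18:30] → during → no.
task9 [19:45, 20:50] → after → no.
Result: task1, task3, task4, task7.

task1, task3, task4, task7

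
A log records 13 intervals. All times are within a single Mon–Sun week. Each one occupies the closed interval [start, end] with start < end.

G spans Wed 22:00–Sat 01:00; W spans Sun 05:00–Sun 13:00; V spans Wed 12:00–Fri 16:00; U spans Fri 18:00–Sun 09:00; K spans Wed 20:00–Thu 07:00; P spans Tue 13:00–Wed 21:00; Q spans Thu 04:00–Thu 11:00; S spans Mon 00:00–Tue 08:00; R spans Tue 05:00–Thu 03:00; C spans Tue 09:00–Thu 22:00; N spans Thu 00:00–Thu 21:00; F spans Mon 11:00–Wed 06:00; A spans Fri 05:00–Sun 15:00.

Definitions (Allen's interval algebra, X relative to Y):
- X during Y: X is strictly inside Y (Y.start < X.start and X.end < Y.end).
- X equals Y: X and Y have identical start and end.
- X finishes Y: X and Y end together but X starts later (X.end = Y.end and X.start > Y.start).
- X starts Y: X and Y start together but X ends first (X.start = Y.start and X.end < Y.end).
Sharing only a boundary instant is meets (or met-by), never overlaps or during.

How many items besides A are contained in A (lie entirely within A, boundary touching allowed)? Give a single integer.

Target A = [Fri 05:00, Sun 15:00].
C [Tue 09:00, Thu 22:00] → before → no.
F [Mon 11:00, Wed 06:00] → before → no.
G [Wed 22:00, Sat 01:00] → overlaps → no.
K [Wed 20:00, Thu 07:00] → before → no.
N [Thu 00:00, Thu 21:00] → before → no.
P [Tue 13:00, Wed 21:00] → before → no.
Q [Thu 04:00, Thu 11:00] → before → no.
R [Tue 05:00, Thu 03:00] → before → no.
S [Mon 00:00, Tue 08:00] → before → no.
U [Fri 18:00, Sun 09:00] → during → counts.
V [Wed 12:00, Fri 16:00] → overlaps → no.
W [Sun 05:00, Sun 13:00] → during → counts.
Total: 2.

2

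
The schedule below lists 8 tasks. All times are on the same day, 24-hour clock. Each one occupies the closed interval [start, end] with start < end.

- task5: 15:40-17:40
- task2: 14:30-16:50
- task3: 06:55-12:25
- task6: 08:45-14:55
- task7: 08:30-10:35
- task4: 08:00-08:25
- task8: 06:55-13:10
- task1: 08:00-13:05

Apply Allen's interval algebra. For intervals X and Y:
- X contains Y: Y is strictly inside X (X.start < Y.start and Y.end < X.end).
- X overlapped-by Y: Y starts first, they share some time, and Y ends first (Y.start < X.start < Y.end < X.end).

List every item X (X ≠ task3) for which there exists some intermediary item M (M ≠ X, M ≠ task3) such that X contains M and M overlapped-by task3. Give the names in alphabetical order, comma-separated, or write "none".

Target task3 = [06:55, 12:25].
Intermediaries M with M overlapped-by task3: task1, task6.
Via task1 — items with X contains task1: task8.
Via task6 — items with X contains task6: none.
Union: task8.

task8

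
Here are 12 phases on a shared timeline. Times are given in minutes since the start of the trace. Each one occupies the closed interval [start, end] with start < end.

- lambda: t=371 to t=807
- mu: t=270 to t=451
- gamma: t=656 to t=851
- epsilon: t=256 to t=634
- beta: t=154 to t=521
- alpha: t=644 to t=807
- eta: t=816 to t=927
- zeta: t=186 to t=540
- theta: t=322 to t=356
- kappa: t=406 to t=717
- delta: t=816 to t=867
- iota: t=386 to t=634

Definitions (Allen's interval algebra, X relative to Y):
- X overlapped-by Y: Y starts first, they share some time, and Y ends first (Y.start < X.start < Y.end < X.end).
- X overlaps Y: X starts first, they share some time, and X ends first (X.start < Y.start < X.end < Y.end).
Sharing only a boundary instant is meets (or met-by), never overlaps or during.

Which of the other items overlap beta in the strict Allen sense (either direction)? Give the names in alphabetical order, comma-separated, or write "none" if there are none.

epsilon, iota, kappa, lambda, zeta

Target beta = [t=154, t=521].
alpha [t=644, t=807] → after → no.
delta [t=816, t=867] → after → no.
epsilon [t=256, t=634] → overlapped-by → yes.
eta [t=816, t=927] → after → no.
gamma [t=656, t=851] → after → no.
iota [t=386, t=634] → overlapped-by → yes.
kappa [t=406, t=717] → overlapped-by → yes.
lambda [t=371, t=807] → overlapped-by → yes.
mu [t=270, t=451] → during → no.
theta [t=322, t=356] → during → no.
zeta [t=186, t=540] → overlapped-by → yes.
Result: epsilon, iota, kappa, lambda, zeta.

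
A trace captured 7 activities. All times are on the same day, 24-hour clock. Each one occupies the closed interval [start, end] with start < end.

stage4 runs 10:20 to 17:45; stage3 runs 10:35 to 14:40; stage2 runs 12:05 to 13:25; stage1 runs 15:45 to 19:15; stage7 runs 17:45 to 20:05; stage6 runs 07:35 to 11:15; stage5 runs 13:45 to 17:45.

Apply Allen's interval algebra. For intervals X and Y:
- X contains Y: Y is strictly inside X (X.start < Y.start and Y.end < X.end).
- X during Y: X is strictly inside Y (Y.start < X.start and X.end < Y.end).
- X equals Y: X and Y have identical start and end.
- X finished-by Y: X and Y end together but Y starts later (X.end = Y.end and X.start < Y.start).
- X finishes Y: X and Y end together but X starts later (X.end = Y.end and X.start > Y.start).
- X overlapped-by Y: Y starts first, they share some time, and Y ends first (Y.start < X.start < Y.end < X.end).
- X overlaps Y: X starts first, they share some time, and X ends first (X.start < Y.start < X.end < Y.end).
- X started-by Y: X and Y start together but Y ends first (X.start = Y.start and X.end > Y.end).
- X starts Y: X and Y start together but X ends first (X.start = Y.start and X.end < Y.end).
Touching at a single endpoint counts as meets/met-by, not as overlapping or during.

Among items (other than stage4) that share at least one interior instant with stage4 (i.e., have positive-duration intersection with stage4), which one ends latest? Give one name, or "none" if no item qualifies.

Target stage4 = [10:20, 17:45].
stage1 [15:45, 19:15] → overlapped-by → candidate.
stage2 [12:05, 13:25] → during → candidate.
stage3 [10:35, 14:40] → during → candidate.
stage5 [13:45, 17:45] → finishes → candidate.
stage6 [07:35, 11:15] → overlaps → candidate.
stage7 [17:45, 20:05] → met-by → excluded.
Among candidates, latest end is 19:15 → stage1.

stage1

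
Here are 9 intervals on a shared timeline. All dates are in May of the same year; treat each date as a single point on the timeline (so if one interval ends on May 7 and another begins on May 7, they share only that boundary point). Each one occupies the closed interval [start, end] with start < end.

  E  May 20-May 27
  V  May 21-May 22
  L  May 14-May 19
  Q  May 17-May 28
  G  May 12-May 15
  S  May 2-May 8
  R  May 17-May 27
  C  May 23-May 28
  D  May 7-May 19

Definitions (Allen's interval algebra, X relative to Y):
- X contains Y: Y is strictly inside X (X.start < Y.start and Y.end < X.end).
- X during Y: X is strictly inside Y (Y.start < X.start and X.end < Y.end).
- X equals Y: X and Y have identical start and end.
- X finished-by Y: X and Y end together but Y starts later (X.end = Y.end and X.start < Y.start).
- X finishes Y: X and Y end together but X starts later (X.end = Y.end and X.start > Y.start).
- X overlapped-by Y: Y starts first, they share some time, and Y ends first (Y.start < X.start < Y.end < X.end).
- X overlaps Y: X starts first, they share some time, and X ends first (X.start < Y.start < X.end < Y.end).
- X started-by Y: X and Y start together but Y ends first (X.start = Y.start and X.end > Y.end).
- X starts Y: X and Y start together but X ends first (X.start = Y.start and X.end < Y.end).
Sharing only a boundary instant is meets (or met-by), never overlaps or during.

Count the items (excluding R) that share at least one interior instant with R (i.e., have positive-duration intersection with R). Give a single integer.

6

Target R = [May 17, May 27].
C [May 23, May 28] → overlapped-by → counts.
D [May 7, May 19] → overlaps → counts.
E [May 20, May 27] → finishes → counts.
G [May 12, May 15] → before → no.
L [May 14, May 19] → overlaps → counts.
Q [May 17, May 28] → started-by → counts.
S [May 2, May 8] → before → no.
V [May 21, May 22] → during → counts.
Total: 6.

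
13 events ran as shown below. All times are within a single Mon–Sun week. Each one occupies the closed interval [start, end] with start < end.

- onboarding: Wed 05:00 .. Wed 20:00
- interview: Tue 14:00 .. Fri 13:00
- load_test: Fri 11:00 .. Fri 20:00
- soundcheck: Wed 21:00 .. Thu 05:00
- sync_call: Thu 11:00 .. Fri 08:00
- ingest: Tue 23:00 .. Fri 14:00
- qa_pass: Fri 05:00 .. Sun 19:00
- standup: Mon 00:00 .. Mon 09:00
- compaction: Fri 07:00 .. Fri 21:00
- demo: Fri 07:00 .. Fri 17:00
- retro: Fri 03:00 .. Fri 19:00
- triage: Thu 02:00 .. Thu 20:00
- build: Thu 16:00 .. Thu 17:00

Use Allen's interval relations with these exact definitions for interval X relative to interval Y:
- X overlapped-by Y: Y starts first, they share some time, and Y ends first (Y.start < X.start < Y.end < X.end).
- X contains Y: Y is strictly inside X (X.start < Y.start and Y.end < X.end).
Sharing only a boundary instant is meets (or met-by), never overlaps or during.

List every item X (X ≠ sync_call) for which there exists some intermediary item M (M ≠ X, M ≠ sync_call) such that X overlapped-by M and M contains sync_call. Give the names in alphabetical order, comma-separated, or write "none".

Target sync_call = [Thu 11:00, Fri 08:00].
Intermediaries M with M contains sync_call: ingest, interview.
Via ingest — items with X overlapped-by ingest: compaction, demo, load_test, qa_pass, retro.
Via interview — items with X overlapped-by interview: compaction, demo, ingest, load_test, qa_pass, retro.
Union: compaction, demo, ingest, load_test, qa_pass, retro.

compaction, demo, ingest, load_test, qa_pass, retro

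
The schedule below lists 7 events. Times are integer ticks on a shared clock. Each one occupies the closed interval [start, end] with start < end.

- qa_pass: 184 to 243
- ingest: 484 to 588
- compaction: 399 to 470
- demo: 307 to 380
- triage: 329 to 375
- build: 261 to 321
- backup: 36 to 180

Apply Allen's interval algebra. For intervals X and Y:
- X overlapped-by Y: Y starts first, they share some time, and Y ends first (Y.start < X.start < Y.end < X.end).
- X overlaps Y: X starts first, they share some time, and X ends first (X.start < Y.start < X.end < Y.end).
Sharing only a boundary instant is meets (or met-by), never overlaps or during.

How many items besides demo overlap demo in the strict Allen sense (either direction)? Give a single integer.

Target demo = [307, 380].
backup [36, 180] → before → no.
build [261, 321] → overlaps → counts.
compaction [399, 470] → after → no.
ingest [484, 588] → after → no.
qa_pass [184, 243] → before → no.
triage [329, 375] → during → no.
Total: 1.

1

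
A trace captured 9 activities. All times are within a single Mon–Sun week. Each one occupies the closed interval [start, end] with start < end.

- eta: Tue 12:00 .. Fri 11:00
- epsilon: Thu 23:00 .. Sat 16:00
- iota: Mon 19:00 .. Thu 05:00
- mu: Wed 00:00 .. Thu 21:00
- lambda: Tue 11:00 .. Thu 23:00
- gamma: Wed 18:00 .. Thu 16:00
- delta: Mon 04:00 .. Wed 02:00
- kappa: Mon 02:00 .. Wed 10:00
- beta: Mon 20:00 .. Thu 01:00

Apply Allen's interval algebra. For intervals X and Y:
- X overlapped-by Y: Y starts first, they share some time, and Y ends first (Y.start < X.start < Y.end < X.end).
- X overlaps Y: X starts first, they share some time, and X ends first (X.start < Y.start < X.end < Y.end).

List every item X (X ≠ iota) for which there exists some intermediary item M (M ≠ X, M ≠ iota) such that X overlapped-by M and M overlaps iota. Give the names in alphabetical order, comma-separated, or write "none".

Target iota = [Mon 19:00, Thu 05:00].
Intermediaries M with M overlaps iota: delta, kappa.
Via delta — items with X overlapped-by delta: beta, eta, lambda, mu.
Via kappa — items with X overlapped-by kappa: beta, eta, lambda, mu.
Union: beta, eta, lambda, mu.

beta, eta, lambda, mu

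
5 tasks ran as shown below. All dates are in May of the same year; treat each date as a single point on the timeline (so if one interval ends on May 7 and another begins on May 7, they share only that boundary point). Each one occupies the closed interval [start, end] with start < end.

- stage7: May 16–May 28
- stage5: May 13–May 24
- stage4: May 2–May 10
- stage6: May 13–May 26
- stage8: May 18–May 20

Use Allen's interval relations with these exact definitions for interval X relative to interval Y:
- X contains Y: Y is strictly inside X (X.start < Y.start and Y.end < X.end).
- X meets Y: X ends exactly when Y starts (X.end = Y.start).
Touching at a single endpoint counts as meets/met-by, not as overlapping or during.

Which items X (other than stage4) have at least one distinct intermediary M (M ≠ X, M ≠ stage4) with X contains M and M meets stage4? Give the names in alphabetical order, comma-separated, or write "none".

none

Target stage4 = [May 2, May 10].
Intermediaries M with M meets stage4: none.
Union: none.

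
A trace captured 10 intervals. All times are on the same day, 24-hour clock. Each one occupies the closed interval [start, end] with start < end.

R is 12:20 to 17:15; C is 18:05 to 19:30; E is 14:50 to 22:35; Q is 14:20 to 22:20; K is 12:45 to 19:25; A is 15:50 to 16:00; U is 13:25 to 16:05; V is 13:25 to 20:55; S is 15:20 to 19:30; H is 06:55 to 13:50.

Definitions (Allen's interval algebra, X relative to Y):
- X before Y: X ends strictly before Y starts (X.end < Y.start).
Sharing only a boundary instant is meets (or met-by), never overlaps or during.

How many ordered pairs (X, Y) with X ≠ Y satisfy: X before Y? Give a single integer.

8

Checking all 90 ordered pairs for relation 'before'; matching pairs in alphabetical order:
(A, C): A before C ✓
(H, A): H before A ✓
(H, C): H before C ✓
(H, E): H before E ✓
(H, Q): H before Q ✓
(H, S): H before S ✓
(R, C): R before C ✓
(U, C): U before C ✓
Count: 8.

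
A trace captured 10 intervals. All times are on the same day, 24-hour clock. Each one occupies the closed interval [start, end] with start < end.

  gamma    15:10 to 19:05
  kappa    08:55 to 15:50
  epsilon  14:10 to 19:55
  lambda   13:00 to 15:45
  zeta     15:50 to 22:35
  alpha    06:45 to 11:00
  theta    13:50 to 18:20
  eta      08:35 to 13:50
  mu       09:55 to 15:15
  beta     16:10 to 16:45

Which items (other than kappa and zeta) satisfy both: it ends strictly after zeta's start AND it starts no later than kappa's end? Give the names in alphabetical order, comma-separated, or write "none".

Conditions: its end is strictly after zeta's start (X.end > 15:50) AND its start is no later than kappa's end (X.start <= 15:50).
alpha: end 11:00 > 15:50? ✗; start 06:45 <= 15:50? ✓ → no.
beta: end 16:45 > 15:50? ✓; start 16:10 <= 15:50? ✗ → no.
epsilon: end 19:55 > 15:50? ✓; start 14:10 <= 15:50? ✓ → yes.
eta: end 13:50 > 15:50? ✗; start 08:35 <= 15:50? ✓ → no.
gamma: end 19:05 > 15:50? ✓; start 15:10 <= 15:50? ✓ → yes.
lambda: end 15:45 > 15:50? ✗; start 13:00 <= 15:50? ✓ → no.
mu: end 15:15 > 15:50? ✗; start 09:55 <= 15:50? ✓ → no.
theta: end 18:20 > 15:50? ✓; start 13:50 <= 15:50? ✓ → yes.
Result: epsilon, gamma, theta.

epsilon, gamma, theta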